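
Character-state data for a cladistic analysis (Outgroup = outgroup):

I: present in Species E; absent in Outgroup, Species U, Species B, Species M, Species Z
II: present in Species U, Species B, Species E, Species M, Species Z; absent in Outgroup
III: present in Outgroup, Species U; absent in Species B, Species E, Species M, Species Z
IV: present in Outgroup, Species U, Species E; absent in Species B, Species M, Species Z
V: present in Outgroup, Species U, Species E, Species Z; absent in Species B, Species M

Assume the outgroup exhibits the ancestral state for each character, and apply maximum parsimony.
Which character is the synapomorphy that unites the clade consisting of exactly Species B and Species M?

V

Character polarity is set by the outgroup: the derived state is whichever differs from the outgroup's state, so for III, IV, V the derived state is 'absent', and for the remaining characters it is 'present'.
I (derived state 'present') is unique to Species E (autapomorphy; uninformative for grouping).
All ingroup taxa share the derived state 'present' for II; it defines the ingroup but does not resolve relationships within it.
III: derived state 'absent' in Species B, Species E, Species M, and Species Z only — synapomorphy for {Species B, Species E, Species M, Species Z}.
IV (derived state 'absent') is shared by Species B, Species M, and Species Z — a synapomorphy uniting that clade.
V (derived state 'absent') is shared by Species B and Species M — a synapomorphy uniting that clade.
Most parsimonious ingroup topology: (Species U,(((Species B,Species M),Species Z),Species E)).
The clade {Species B, Species M} is supported by V: its derived state 'absent' occurs in exactly those taxa and in no other taxon (including the outgroup).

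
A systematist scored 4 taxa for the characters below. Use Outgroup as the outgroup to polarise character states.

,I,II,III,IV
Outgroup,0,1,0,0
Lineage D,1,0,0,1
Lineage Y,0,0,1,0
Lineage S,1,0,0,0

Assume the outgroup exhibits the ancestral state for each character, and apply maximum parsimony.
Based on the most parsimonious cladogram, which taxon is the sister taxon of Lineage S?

Lineage D

Character polarity is set by the outgroup: the derived state is whichever differs from the outgroup's state, so for II the derived state is '0', and for the remaining characters it is '1'.
I (derived state '1') is shared by Lineage D and Lineage S — a synapomorphy uniting that clade.
II (derived state '0') is shared by all ingroup taxa — unites the whole ingroup.
III: derived state '1' in Lineage Y only — an autapomorphy, so it tells us nothing about relationships among taxa.
IV: derived state '1' in Lineage D only — an autapomorphy, so it tells us nothing about relationships among taxa.
Most parsimonious ingroup topology: ((Lineage D,Lineage S),Lineage Y).
Lineage S and Lineage D form a cherry on this tree, so they are sister taxa.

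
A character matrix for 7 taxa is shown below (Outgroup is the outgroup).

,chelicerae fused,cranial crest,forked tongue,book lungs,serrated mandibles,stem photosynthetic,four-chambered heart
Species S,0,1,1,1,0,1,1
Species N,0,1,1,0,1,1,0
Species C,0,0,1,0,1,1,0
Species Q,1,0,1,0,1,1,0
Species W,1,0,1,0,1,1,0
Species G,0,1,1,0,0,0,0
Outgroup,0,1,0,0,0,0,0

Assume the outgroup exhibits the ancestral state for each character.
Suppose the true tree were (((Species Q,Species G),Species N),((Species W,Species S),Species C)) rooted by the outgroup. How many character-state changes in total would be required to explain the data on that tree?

Map each character onto (((Species Q,Species G),Species N),((Species W,Species S),Species C)) (rooted by Outgroup) and count the minimum state changes it requires (Fitch parsimony):
chelicerae fused: 2; cranial crest: 3; forked tongue: 1; book lungs: 1; serrated mandibles: 3; stem photosynthetic: 2; four-chambered heart: 1.
Total tree length = 13.

13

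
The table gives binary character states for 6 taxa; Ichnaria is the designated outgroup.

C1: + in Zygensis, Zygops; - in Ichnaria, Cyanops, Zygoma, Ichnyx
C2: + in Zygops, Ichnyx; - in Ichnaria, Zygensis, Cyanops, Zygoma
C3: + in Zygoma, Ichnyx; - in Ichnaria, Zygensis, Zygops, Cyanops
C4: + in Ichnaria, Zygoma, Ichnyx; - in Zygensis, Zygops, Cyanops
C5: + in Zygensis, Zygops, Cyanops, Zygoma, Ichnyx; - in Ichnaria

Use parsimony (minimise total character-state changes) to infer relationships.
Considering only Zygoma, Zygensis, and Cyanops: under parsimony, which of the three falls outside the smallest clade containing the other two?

Character polarity is set by the outgroup: the derived state is whichever differs from the outgroup's state, so for C4 the derived state is '-', and for the remaining characters it is '+'.
C1: derived state '+' in Zygensis and Zygops only — synapomorphy for {Zygensis, Zygops}.
C2 groups Ichnyx and Zygops, which is incompatible with the clades supported by the remaining characters; treating it as convergent (homoplasy) costs fewer steps than any alternative tree.
C3: derived state '+' in Ichnyx and Zygoma only — synapomorphy for {Ichnyx, Zygoma}.
C4: derived state '-' in Cyanops, Zygensis, and Zygops only — synapomorphy for {Cyanops, Zygensis, Zygops}.
All ingroup taxa share the derived state '+' for C5; it defines the ingroup but does not resolve relationships within it.
Most parsimonious ingroup topology: (((Zygensis,Zygops),Cyanops),(Zygoma,Ichnyx)).
Zygensis and Cyanops share a more recent common ancestor with each other than either does with Zygoma, so Zygoma is the least closely related of the three.

Zygoma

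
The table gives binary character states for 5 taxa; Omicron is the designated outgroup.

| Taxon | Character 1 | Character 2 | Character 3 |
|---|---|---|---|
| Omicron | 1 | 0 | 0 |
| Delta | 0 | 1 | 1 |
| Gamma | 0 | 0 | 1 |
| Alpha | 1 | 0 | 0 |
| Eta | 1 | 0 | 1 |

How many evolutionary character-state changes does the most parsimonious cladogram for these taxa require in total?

Character polarity is set by the outgroup: the derived state is whichever differs from the outgroup's state, so for Character 1 the derived state is '0', and for the remaining characters it is '1'.
Only Delta and Gamma show the derived state '0' for Character 1, supporting them as a clade.
Character 2 (derived state '1') is unique to Delta (autapomorphy; uninformative for grouping).
Character 3: derived state '1' in Delta, Eta, and Gamma only — synapomorphy for {Delta, Eta, Gamma}.
Most parsimonious ingroup topology: (((Delta,Gamma),Eta),Alpha).
Changes per character on this tree: Character 1: 1; Character 2: 1; Character 3: 1.
Total = 3.

3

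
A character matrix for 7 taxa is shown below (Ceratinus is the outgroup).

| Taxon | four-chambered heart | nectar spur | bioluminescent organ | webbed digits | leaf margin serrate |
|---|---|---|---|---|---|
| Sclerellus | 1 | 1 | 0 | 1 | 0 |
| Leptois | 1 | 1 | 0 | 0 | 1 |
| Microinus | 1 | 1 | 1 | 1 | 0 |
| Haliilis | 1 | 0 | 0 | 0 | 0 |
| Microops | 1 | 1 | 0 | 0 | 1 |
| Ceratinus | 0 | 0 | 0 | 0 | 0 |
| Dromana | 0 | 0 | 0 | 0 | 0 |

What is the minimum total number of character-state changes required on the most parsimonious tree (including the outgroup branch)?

5

The outgroup has state '0' for every character, so '1' is the derived state throughout.
Only Haliilis, Leptois, Microinus, Microops, and Sclerellus show the derived state '1' for four-chambered heart, supporting them as a clade.
Only Leptois, Microinus, Microops, and Sclerellus show the derived state '1' for nectar spur, supporting them as a clade.
bioluminescent organ (derived state '1') is unique to Microinus (autapomorphy; uninformative for grouping).
webbed digits: derived state '1' in Microinus and Sclerellus only — synapomorphy for {Microinus, Sclerellus}.
Only Leptois and Microops show the derived state '1' for leaf margin serrate, supporting them as a clade.
Most parsimonious ingroup topology: ((((Leptois,Microops),(Microinus,Sclerellus)),Haliilis),Dromana).
Changes per character on this tree: four-chambered heart: 1; nectar spur: 1; bioluminescent organ: 1; webbed digits: 1; leaf margin serrate: 1.
Total = 5.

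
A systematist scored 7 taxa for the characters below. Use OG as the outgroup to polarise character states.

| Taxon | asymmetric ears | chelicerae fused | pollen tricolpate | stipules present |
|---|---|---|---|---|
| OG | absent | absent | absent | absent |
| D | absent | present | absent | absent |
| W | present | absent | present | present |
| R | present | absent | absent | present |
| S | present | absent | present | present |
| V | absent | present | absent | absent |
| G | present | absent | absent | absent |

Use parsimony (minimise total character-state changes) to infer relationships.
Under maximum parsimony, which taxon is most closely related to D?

The outgroup has state 'absent' for every character, so 'present' is the derived state throughout.
asymmetric ears: derived state 'present' in G, R, S, and W only — synapomorphy for {G, R, S, W}.
Only D and V show the derived state 'present' for chelicerae fused, supporting them as a clade.
pollen tricolpate: derived state 'present' in S and W only — synapomorphy for {S, W}.
stipules present (derived state 'present') is shared by R, S, and W — a synapomorphy uniting that clade.
Most parsimonious ingroup topology: ((D,V),(((W,S),R),G)).
D and V form a cherry on this tree, so they are sister taxa.

V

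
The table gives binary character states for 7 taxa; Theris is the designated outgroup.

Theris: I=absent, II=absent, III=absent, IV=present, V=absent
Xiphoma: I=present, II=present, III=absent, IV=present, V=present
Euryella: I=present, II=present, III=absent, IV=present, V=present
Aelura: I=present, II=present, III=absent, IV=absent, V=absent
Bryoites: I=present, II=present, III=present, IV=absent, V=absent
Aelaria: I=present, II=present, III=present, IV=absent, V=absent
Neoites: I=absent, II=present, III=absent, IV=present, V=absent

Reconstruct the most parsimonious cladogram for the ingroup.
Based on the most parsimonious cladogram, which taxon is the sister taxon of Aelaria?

Character polarity is set by the outgroup: the derived state is whichever differs from the outgroup's state, so for IV the derived state is 'absent', and for the remaining characters it is 'present'.
I: derived state 'present' in Aelaria, Aelura, Bryoites, Euryella, and Xiphoma only — synapomorphy for {Aelaria, Aelura, Bryoites, Euryella, Xiphoma}.
All ingroup taxa share the derived state 'present' for II; it defines the ingroup but does not resolve relationships within it.
III: derived state 'present' in Aelaria and Bryoites only — synapomorphy for {Aelaria, Bryoites}.
IV: derived state 'absent' in Aelaria, Aelura, and Bryoites only — synapomorphy for {Aelaria, Aelura, Bryoites}.
V: derived state 'present' in Euryella and Xiphoma only — synapomorphy for {Euryella, Xiphoma}.
Most parsimonious ingroup topology: (((Xiphoma,Euryella),(Aelura,(Bryoites,Aelaria))),Neoites).
Aelaria and Bryoites form a cherry on this tree, so they are sister taxa.

Bryoites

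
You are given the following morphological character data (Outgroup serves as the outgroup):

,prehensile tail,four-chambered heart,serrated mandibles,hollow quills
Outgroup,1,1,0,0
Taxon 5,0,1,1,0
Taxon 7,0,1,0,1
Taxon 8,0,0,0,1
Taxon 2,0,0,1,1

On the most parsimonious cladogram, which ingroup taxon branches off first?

Character polarity is set by the outgroup: the derived state is whichever differs from the outgroup's state, so for prehensile tail, four-chambered heart the derived state is '0', and for the remaining characters it is '1'.
All ingroup taxa share the derived state '0' for prehensile tail; it defines the ingroup but does not resolve relationships within it.
four-chambered heart (derived state '0') is shared by Taxon 2 and Taxon 8 — a synapomorphy uniting that clade.
serrated mandibles (state '1') occurs in Taxon 2 and Taxon 5 but conflicts with the nesting implied by the other characters — most parsimoniously interpreted as homoplasy.
Only Taxon 2, Taxon 7, and Taxon 8 show the derived state '1' for hollow quills, supporting them as a clade.
Most parsimonious ingroup topology: (Taxon 5,(Taxon 7,(Taxon 8,Taxon 2))).
Taxon 5 is sister to the clade containing all other ingroup taxa, so it is the earliest-diverging (most basal) ingroup lineage.

Taxon 5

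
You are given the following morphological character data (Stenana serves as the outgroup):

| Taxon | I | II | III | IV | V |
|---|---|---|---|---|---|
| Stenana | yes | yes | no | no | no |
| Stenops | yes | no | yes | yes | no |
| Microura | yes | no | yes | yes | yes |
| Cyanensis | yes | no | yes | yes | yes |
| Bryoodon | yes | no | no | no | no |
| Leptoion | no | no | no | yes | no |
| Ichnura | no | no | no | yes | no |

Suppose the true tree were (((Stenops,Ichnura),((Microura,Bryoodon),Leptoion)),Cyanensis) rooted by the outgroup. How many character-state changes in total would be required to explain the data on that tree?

Map each character onto (((Stenops,Ichnura),((Microura,Bryoodon),Leptoion)),Cyanensis) (rooted by Stenana) and count the minimum state changes it requires (Fitch parsimony):
I: 2; II: 1; III: 3; IV: 2; V: 2.
Total tree length = 10.

10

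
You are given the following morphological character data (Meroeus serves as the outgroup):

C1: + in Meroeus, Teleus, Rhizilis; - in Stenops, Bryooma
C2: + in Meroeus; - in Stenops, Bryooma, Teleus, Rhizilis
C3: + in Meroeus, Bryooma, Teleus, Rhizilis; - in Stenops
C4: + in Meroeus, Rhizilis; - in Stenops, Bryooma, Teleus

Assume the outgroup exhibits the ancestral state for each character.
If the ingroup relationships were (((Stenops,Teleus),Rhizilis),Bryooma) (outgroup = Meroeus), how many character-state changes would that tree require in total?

6

Map each character onto (((Stenops,Teleus),Rhizilis),Bryooma) (rooted by Meroeus) and count the minimum state changes it requires (Fitch parsimony):
C1: 2; C2: 1; C3: 1; C4: 2.
Total tree length = 6.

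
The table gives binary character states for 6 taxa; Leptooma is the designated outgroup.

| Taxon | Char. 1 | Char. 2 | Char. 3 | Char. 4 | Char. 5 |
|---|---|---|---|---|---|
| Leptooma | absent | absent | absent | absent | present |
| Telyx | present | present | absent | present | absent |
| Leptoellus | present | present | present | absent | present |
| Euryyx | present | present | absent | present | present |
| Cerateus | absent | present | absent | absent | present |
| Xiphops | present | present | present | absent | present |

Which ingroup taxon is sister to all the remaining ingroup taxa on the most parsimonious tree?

Cerateus

Character polarity is set by the outgroup: the derived state is whichever differs from the outgroup's state, so for Char. 5 the derived state is 'absent', and for the remaining characters it is 'present'.
Char. 1 (derived state 'present') is shared by Euryyx, Leptoellus, Telyx, and Xiphops — a synapomorphy uniting that clade.
Char. 2 (derived state 'present') is shared by all ingroup taxa — unites the whole ingroup.
Only Leptoellus and Xiphops show the derived state 'present' for Char. 3, supporting them as a clade.
Char. 4: derived state 'present' in Euryyx and Telyx only — synapomorphy for {Euryyx, Telyx}.
Char. 5 (derived state 'absent') is unique to Telyx (autapomorphy; uninformative for grouping).
Most parsimonious ingroup topology: (((Telyx,Euryyx),(Leptoellus,Xiphops)),Cerateus).
Cerateus is sister to the clade containing all other ingroup taxa, so it is the earliest-diverging (most basal) ingroup lineage.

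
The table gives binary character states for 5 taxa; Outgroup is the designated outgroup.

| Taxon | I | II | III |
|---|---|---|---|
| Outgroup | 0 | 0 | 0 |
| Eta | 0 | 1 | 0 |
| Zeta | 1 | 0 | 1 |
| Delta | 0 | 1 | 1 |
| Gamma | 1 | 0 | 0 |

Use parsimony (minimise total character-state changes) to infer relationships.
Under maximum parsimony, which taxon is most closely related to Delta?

The outgroup has state '0' for every character, so '1' is the derived state throughout.
Only Gamma and Zeta show the derived state '1' for I, supporting them as a clade.
II (derived state '1') is shared by Delta and Eta — a synapomorphy uniting that clade.
III (state '1') occurs in Delta and Zeta but conflicts with the nesting implied by the other characters — most parsimoniously interpreted as homoplasy.
Most parsimonious ingroup topology: ((Eta,Delta),(Zeta,Gamma)).
Delta and Eta form a cherry on this tree, so they are sister taxa.

Eta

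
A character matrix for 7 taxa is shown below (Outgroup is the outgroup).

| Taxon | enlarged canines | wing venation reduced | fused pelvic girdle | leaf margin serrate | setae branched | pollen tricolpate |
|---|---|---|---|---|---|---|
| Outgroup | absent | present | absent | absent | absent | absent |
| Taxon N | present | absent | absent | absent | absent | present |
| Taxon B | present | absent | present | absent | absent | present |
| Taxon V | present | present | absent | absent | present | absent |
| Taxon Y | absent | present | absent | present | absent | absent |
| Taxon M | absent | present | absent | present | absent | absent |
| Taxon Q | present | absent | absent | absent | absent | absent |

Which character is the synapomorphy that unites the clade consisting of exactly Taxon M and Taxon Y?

Character polarity is set by the outgroup: the derived state is whichever differs from the outgroup's state, so for wing venation reduced the derived state is 'absent', and for the remaining characters it is 'present'.
enlarged canines (derived state 'present') is shared by Taxon B, Taxon N, Taxon Q, and Taxon V — a synapomorphy uniting that clade.
Only Taxon B, Taxon N, and Taxon Q show the derived state 'absent' for wing venation reduced, supporting them as a clade.
fused pelvic girdle (derived state 'present') is unique to Taxon B (autapomorphy; uninformative for grouping).
leaf margin serrate: derived state 'present' in Taxon M and Taxon Y only — synapomorphy for {Taxon M, Taxon Y}.
setae branched: derived state 'present' in Taxon V only — an autapomorphy, so it tells us nothing about relationships among taxa.
pollen tricolpate: derived state 'present' in Taxon B and Taxon N only — synapomorphy for {Taxon B, Taxon N}.
Most parsimonious ingroup topology: ((((Taxon N,Taxon B),Taxon Q),Taxon V),(Taxon Y,Taxon M)).
The clade {Taxon M, Taxon Y} is supported by leaf margin serrate: its derived state 'present' occurs in exactly those taxa and in no other taxon (including the outgroup).

leaf margin serrate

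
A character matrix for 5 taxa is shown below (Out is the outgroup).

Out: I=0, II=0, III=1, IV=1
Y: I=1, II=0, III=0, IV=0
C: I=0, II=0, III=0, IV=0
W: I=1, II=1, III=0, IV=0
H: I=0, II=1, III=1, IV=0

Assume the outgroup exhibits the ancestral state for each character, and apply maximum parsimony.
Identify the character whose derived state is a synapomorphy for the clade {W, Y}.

I

Character polarity is set by the outgroup: the derived state is whichever differs from the outgroup's state, so for III, IV the derived state is '0', and for the remaining characters it is '1'.
I: derived state '1' in W and Y only — synapomorphy for {W, Y}.
II (state '1') occurs in H and W but conflicts with the nesting implied by the other characters — most parsimoniously interpreted as homoplasy.
III (derived state '0') is shared by C, W, and Y — a synapomorphy uniting that clade.
IV (derived state '0') is shared by all ingroup taxa — unites the whole ingroup.
Most parsimonious ingroup topology: (((Y,W),C),H).
The clade {W, Y} is supported by I: its derived state '1' occurs in exactly those taxa and in no other taxon (including the outgroup).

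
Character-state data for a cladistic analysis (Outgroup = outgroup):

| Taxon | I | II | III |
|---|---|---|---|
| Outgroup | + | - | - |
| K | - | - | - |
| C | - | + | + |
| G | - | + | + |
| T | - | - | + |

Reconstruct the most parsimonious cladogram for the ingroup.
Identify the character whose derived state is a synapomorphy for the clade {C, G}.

II

Character polarity is set by the outgroup: the derived state is whichever differs from the outgroup's state, so for I the derived state is '-', and for the remaining characters it is '+'.
I (derived state '-') is shared by all ingroup taxa — unites the whole ingroup.
II: derived state '+' in C and G only — synapomorphy for {C, G}.
Only C, G, and T show the derived state '+' for III, supporting them as a clade.
Most parsimonious ingroup topology: ((T,(C,G)),K).
The clade {C, G} is supported by II: its derived state '+' occurs in exactly those taxa and in no other taxon (including the outgroup).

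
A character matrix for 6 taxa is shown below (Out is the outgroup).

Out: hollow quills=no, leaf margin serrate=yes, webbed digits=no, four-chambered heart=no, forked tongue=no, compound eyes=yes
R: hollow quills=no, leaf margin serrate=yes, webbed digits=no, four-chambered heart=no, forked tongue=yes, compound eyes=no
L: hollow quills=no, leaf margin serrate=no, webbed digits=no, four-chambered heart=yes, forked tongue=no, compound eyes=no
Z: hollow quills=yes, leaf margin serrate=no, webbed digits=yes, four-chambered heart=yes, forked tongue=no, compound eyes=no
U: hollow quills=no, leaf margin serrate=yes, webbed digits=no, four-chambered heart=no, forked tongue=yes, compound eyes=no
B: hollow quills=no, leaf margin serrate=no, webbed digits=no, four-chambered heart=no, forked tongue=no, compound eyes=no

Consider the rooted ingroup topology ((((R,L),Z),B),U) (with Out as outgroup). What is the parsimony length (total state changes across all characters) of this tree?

Map each character onto ((((R,L),Z),B),U) (rooted by Out) and count the minimum state changes it requires (Fitch parsimony):
hollow quills: 1; leaf margin serrate: 2; webbed digits: 1; four-chambered heart: 2; forked tongue: 2; compound eyes: 1.
Total tree length = 9.

9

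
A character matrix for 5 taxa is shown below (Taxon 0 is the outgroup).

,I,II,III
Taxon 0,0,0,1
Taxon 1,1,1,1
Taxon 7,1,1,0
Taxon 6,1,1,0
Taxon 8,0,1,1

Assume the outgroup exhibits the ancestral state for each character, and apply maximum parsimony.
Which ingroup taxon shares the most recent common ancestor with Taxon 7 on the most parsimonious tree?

Taxon 6

Character polarity is set by the outgroup: the derived state is whichever differs from the outgroup's state, so for III the derived state is '0', and for the remaining characters it is '1'.
I (derived state '1') is shared by Taxon 1, Taxon 6, and Taxon 7 — a synapomorphy uniting that clade.
II (derived state '1') is shared by all ingroup taxa — unites the whole ingroup.
Only Taxon 6 and Taxon 7 show the derived state '0' for III, supporting them as a clade.
Most parsimonious ingroup topology: ((Taxon 1,(Taxon 7,Taxon 6)),Taxon 8).
Taxon 7 and Taxon 6 form a cherry on this tree, so they are sister taxa.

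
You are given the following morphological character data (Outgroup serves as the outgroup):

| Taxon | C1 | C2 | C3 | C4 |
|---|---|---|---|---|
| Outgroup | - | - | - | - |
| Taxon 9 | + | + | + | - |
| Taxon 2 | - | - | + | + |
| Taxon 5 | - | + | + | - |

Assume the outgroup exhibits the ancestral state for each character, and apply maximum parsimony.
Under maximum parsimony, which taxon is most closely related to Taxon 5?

The outgroup has state '-' for every character, so '+' is the derived state throughout.
C1: derived state '+' in Taxon 9 only — an autapomorphy, so it tells us nothing about relationships among taxa.
C2 (derived state '+') is shared by Taxon 5 and Taxon 9 — a synapomorphy uniting that clade.
C3 (derived state '+') is shared by all ingroup taxa — unites the whole ingroup.
C4 (derived state '+') is unique to Taxon 2 (autapomorphy; uninformative for grouping).
Most parsimonious ingroup topology: ((Taxon 9,Taxon 5),Taxon 2).
Taxon 5 and Taxon 9 form a cherry on this tree, so they are sister taxa.

Taxon 9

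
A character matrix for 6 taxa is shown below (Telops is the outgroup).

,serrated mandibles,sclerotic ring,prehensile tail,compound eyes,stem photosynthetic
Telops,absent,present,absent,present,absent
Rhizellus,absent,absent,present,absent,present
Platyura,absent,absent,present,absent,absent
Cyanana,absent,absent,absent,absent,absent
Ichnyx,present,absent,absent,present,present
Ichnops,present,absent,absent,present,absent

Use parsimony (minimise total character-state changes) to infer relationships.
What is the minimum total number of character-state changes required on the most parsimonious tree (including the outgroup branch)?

6

Character polarity is set by the outgroup: the derived state is whichever differs from the outgroup's state, so for sclerotic ring, compound eyes the derived state is 'absent', and for the remaining characters it is 'present'.
serrated mandibles: derived state 'present' in Ichnops and Ichnyx only — synapomorphy for {Ichnops, Ichnyx}.
sclerotic ring (derived state 'absent') is shared by all ingroup taxa — unites the whole ingroup.
prehensile tail (derived state 'present') is shared by Platyura and Rhizellus — a synapomorphy uniting that clade.
compound eyes: derived state 'absent' in Cyanana, Platyura, and Rhizellus only — synapomorphy for {Cyanana, Platyura, Rhizellus}.
stem photosynthetic (state 'present') occurs in Ichnyx and Rhizellus but conflicts with the nesting implied by the other characters — most parsimoniously interpreted as homoplasy.
Most parsimonious ingroup topology: (((Rhizellus,Platyura),Cyanana),(Ichnyx,Ichnops)).
Changes per character on this tree: serrated mandibles: 1; sclerotic ring: 1; prehensile tail: 1; compound eyes: 1; stem photosynthetic: 2.
Total = 6.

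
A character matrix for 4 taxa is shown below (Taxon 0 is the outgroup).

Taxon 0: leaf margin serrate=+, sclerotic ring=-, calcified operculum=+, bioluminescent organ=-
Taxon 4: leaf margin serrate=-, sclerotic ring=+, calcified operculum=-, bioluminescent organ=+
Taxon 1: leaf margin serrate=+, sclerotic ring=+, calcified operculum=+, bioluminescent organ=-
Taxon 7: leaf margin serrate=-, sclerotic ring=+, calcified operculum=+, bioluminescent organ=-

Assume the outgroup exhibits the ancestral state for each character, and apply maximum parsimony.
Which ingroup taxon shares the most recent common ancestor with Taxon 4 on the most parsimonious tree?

Character polarity is set by the outgroup: the derived state is whichever differs from the outgroup's state, so for leaf margin serrate, calcified operculum the derived state is '-', and for the remaining characters it is '+'.
leaf margin serrate (derived state '-') is shared by Taxon 4 and Taxon 7 — a synapomorphy uniting that clade.
All ingroup taxa share the derived state '+' for sclerotic ring; it defines the ingroup but does not resolve relationships within it.
calcified operculum: derived state '-' in Taxon 4 only — an autapomorphy, so it tells us nothing about relationships among taxa.
bioluminescent organ (derived state '+') is unique to Taxon 4 (autapomorphy; uninformative for grouping).
Most parsimonious ingroup topology: ((Taxon 4,Taxon 7),Taxon 1).
Taxon 4 and Taxon 7 form a cherry on this tree, so they are sister taxa.

Taxon 7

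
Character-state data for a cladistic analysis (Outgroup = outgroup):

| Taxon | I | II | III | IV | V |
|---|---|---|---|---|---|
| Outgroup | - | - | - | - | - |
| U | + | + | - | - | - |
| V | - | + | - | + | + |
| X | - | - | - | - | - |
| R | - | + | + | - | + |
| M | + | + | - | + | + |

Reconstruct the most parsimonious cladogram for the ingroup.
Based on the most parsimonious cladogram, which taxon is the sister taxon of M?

The outgroup has state '-' for every character, so '+' is the derived state throughout.
I (state '+') occurs in M and U but conflicts with the nesting implied by the other characters — most parsimoniously interpreted as homoplasy.
II: derived state '+' in M, R, U, and V only — synapomorphy for {M, R, U, V}.
III: derived state '+' in R only — an autapomorphy, so it tells us nothing about relationships among taxa.
IV: derived state '+' in M and V only — synapomorphy for {M, V}.
V: derived state '+' in M, R, and V only — synapomorphy for {M, R, V}.
Most parsimonious ingroup topology: ((U,((V,M),R)),X).
M and V form a cherry on this tree, so they are sister taxa.

V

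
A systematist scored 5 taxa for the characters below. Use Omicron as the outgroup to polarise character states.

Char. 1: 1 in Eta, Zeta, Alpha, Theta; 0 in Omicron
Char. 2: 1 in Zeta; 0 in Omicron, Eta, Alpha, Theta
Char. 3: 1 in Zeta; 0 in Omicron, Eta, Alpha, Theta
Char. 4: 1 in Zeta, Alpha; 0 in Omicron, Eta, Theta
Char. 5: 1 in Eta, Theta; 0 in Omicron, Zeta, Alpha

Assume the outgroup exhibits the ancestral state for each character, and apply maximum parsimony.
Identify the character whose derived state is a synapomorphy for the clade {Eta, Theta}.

Char. 5

The outgroup has state '0' for every character, so '1' is the derived state throughout.
All ingroup taxa share the derived state '1' for Char. 1; it defines the ingroup but does not resolve relationships within it.
Char. 2: derived state '1' in Zeta only — an autapomorphy, so it tells us nothing about relationships among taxa.
Char. 3 (derived state '1') is unique to Zeta (autapomorphy; uninformative for grouping).
Char. 4: derived state '1' in Alpha and Zeta only — synapomorphy for {Alpha, Zeta}.
Char. 5: derived state '1' in Eta and Theta only — synapomorphy for {Eta, Theta}.
Most parsimonious ingroup topology: ((Eta,Theta),(Zeta,Alpha)).
The clade {Eta, Theta} is supported by Char. 5: its derived state '1' occurs in exactly those taxa and in no other taxon (including the outgroup).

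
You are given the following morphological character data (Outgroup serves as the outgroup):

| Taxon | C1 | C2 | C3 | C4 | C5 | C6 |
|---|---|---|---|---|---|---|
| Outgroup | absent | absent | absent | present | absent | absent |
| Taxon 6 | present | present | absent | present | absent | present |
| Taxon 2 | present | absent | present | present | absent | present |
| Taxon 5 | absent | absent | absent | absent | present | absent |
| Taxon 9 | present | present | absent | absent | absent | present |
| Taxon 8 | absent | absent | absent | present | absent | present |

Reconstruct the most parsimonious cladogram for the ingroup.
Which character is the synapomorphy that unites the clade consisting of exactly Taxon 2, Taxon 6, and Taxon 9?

C1

Character polarity is set by the outgroup: the derived state is whichever differs from the outgroup's state, so for C4 the derived state is 'absent', and for the remaining characters it is 'present'.
C1: derived state 'present' in Taxon 2, Taxon 6, and Taxon 9 only — synapomorphy for {Taxon 2, Taxon 6, Taxon 9}.
C2 (derived state 'present') is shared by Taxon 6 and Taxon 9 — a synapomorphy uniting that clade.
C3 (derived state 'present') is unique to Taxon 2 (autapomorphy; uninformative for grouping).
C4 (state 'absent') occurs in Taxon 5 and Taxon 9 but conflicts with the nesting implied by the other characters — most parsimoniously interpreted as homoplasy.
C5: derived state 'present' in Taxon 5 only — an autapomorphy, so it tells us nothing about relationships among taxa.
Only Taxon 2, Taxon 6, Taxon 8, and Taxon 9 show the derived state 'present' for C6, supporting them as a clade.
Most parsimonious ingroup topology: ((((Taxon 6,Taxon 9),Taxon 2),Taxon 8),Taxon 5).
The clade {Taxon 2, Taxon 6, Taxon 9} is supported by C1: its derived state 'present' occurs in exactly those taxa and in no other taxon (including the outgroup).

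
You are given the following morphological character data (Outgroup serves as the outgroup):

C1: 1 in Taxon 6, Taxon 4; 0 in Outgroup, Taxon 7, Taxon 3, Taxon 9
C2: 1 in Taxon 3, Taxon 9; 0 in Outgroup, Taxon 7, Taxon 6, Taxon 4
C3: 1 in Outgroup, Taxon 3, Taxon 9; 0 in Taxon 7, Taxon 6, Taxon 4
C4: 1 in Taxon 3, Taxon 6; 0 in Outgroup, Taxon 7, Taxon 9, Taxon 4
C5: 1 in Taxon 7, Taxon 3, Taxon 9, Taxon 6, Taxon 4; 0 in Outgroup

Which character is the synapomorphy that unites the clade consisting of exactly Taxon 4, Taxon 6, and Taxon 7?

C3

Character polarity is set by the outgroup: the derived state is whichever differs from the outgroup's state, so for C3 the derived state is '0', and for the remaining characters it is '1'.
C1 (derived state '1') is shared by Taxon 4 and Taxon 6 — a synapomorphy uniting that clade.
Only Taxon 3 and Taxon 9 show the derived state '1' for C2, supporting them as a clade.
Only Taxon 4, Taxon 6, and Taxon 7 show the derived state '0' for C3, supporting them as a clade.
C4 groups Taxon 3 and Taxon 6, which is incompatible with the clades supported by the remaining characters; treating it as convergent (homoplasy) costs fewer steps than any alternative tree.
C5 (derived state '1') is shared by all ingroup taxa — unites the whole ingroup.
Most parsimonious ingroup topology: ((Taxon 7,(Taxon 6,Taxon 4)),(Taxon 3,Taxon 9)).
The clade {Taxon 4, Taxon 6, Taxon 7} is supported by C3: its derived state '0' occurs in exactly those taxa and in no other taxon (including the outgroup).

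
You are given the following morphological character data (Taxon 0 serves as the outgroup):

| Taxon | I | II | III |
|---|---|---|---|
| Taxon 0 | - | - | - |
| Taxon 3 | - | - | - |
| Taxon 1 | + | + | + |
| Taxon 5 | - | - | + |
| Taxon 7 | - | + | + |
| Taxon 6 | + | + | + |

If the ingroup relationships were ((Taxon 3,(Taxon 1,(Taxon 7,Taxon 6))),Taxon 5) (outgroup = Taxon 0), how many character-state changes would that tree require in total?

5

Map each character onto ((Taxon 3,(Taxon 1,(Taxon 7,Taxon 6))),Taxon 5) (rooted by Taxon 0) and count the minimum state changes it requires (Fitch parsimony):
I: 2; II: 1; III: 2.
Total tree length = 5.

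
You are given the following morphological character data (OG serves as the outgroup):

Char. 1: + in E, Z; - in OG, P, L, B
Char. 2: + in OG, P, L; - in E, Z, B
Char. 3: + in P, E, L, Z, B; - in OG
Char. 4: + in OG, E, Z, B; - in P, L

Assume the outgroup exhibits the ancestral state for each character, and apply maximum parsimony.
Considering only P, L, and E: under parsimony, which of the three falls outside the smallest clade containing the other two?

E

Character polarity is set by the outgroup: the derived state is whichever differs from the outgroup's state, so for Char. 2, Char. 4 the derived state is '-', and for the remaining characters it is '+'.
Char. 1: derived state '+' in E and Z only — synapomorphy for {E, Z}.
Char. 2 (derived state '-') is shared by B, E, and Z — a synapomorphy uniting that clade.
Char. 3 (derived state '+') is shared by all ingroup taxa — unites the whole ingroup.
Only L and P show the derived state '-' for Char. 4, supporting them as a clade.
Most parsimonious ingroup topology: ((P,L),((E,Z),B)).
P and L share a more recent common ancestor with each other than either does with E, so E is the least closely related of the three.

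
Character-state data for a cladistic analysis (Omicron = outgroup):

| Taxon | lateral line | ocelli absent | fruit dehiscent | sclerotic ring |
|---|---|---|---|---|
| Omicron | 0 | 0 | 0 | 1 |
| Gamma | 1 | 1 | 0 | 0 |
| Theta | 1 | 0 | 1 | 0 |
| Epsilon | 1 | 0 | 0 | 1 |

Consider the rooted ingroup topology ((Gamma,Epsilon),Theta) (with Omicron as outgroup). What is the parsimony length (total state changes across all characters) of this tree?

Map each character onto ((Gamma,Epsilon),Theta) (rooted by Omicron) and count the minimum state changes it requires (Fitch parsimony):
lateral line: 1; ocelli absent: 1; fruit dehiscent: 1; sclerotic ring: 2.
Total tree length = 5.

5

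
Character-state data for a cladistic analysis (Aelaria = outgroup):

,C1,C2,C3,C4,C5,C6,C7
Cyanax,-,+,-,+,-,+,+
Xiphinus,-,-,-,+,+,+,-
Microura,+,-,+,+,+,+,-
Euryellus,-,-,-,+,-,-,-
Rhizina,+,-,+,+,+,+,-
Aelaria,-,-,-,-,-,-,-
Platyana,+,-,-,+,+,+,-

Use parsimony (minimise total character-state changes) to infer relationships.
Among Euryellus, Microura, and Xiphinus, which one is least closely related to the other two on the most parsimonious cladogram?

The outgroup has state '-' for every character, so '+' is the derived state throughout.
C1 (derived state '+') is shared by Microura, Platyana, and Rhizina — a synapomorphy uniting that clade.
C2: derived state '+' in Cyanax only — an autapomorphy, so it tells us nothing about relationships among taxa.
C3 (derived state '+') is shared by Microura and Rhizina — a synapomorphy uniting that clade.
All ingroup taxa share the derived state '+' for C4; it defines the ingroup but does not resolve relationships within it.
C5: derived state '+' in Microura, Platyana, Rhizina, and Xiphinus only — synapomorphy for {Microura, Platyana, Rhizina, Xiphinus}.
C6 (derived state '+') is shared by Cyanax, Microura, Platyana, Rhizina, and Xiphinus — a synapomorphy uniting that clade.
C7: derived state '+' in Cyanax only — an autapomorphy, so it tells us nothing about relationships among taxa.
Most parsimonious ingroup topology: (((Xiphinus,(Platyana,(Rhizina,Microura))),Cyanax),Euryellus).
Microura and Xiphinus share a more recent common ancestor with each other than either does with Euryellus, so Euryellus is the least closely related of the three.

Euryellus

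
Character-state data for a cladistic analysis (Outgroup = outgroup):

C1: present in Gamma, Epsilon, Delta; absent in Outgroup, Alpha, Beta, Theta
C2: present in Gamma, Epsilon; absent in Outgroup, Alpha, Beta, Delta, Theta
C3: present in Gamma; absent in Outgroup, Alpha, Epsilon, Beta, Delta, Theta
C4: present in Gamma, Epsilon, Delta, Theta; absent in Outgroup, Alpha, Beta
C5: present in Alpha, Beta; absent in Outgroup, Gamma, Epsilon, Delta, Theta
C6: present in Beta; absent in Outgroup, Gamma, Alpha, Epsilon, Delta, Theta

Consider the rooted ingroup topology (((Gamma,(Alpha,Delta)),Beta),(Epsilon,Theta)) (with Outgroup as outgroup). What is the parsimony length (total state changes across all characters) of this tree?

Map each character onto (((Gamma,(Alpha,Delta)),Beta),(Epsilon,Theta)) (rooted by Outgroup) and count the minimum state changes it requires (Fitch parsimony):
C1: 3; C2: 2; C3: 1; C4: 3; C5: 2; C6: 1.
Total tree length = 12.

12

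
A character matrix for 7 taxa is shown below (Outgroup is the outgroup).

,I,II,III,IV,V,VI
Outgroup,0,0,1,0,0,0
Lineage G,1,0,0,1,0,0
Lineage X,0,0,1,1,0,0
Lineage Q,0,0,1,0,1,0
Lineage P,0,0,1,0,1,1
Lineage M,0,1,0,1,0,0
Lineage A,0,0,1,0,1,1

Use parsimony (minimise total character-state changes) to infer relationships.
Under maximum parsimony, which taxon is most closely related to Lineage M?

Character polarity is set by the outgroup: the derived state is whichever differs from the outgroup's state, so for III the derived state is '0', and for the remaining characters it is '1'.
I: derived state '1' in Lineage G only — an autapomorphy, so it tells us nothing about relationships among taxa.
II: derived state '1' in Lineage M only — an autapomorphy, so it tells us nothing about relationships among taxa.
III (derived state '0') is shared by Lineage G and Lineage M — a synapomorphy uniting that clade.
Only Lineage G, Lineage M, and Lineage X show the derived state '1' for IV, supporting them as a clade.
V (derived state '1') is shared by Lineage A, Lineage P, and Lineage Q — a synapomorphy uniting that clade.
VI (derived state '1') is shared by Lineage A and Lineage P — a synapomorphy uniting that clade.
Most parsimonious ingroup topology: (((Lineage G,Lineage M),Lineage X),(Lineage Q,(Lineage P,Lineage A))).
Lineage M and Lineage G form a cherry on this tree, so they are sister taxa.

Lineage G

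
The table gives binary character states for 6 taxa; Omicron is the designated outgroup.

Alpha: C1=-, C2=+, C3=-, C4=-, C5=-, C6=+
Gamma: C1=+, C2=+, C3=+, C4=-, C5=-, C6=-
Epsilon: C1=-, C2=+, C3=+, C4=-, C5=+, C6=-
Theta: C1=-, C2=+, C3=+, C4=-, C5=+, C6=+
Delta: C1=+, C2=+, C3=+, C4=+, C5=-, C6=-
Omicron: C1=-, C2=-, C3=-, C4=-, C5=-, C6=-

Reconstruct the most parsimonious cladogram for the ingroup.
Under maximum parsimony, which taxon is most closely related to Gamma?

The outgroup has state '-' for every character, so '+' is the derived state throughout.
C1: derived state '+' in Delta and Gamma only — synapomorphy for {Delta, Gamma}.
C2 (derived state '+') is shared by all ingroup taxa — unites the whole ingroup.
C3: derived state '+' in Delta, Epsilon, Gamma, and Theta only — synapomorphy for {Delta, Epsilon, Gamma, Theta}.
C4 (derived state '+') is unique to Delta (autapomorphy; uninformative for grouping).
Only Epsilon and Theta show the derived state '+' for C5, supporting them as a clade.
C6 (state '+') occurs in Alpha and Theta but conflicts with the nesting implied by the other characters — most parsimoniously interpreted as homoplasy.
Most parsimonious ingroup topology: (((Epsilon,Theta),(Delta,Gamma)),Alpha).
Gamma and Delta form a cherry on this tree, so they are sister taxa.

Delta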